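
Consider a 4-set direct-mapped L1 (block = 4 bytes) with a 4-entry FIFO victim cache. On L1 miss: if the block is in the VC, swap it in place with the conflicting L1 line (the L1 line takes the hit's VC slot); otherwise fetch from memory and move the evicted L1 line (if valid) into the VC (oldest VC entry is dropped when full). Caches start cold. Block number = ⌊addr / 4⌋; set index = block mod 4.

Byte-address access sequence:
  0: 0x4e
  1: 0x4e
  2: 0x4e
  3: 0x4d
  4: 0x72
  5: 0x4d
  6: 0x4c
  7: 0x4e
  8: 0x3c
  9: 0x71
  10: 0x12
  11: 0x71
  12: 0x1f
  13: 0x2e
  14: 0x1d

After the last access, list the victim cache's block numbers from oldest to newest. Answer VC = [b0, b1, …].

VC = [19, 4, 15, 11]

0: 0x4e (blk 19, set 3) → MISS  vc=[]
1: 0x4e (blk 19, set 3) → L1-HIT  vc=[]
2: 0x4e (blk 19, set 3) → L1-HIT  vc=[]
3: 0x4d (blk 19, set 3) → L1-HIT  vc=[]
4: 0x72 (blk 28, set 0) → MISS  vc=[]
5: 0x4d (blk 19, set 3) → L1-HIT  vc=[]
6: 0x4c (blk 19, set 3) → L1-HIT  vc=[]
7: 0x4e (blk 19, set 3) → L1-HIT  vc=[]
8: 0x3c (blk 15, set 3) → MISS  vc=[19]
9: 0x71 (blk 28, set 0) → L1-HIT  vc=[19]
10: 0x12 (blk 4, set 0) → MISS  vc=[19, 28]
11: 0x71 (blk 28, set 0) → VC-HIT  vc=[19, 4]
12: 0x1f (blk 7, set 3) → MISS  vc=[19, 4, 15]
13: 0x2e (blk 11, set 3) → MISS  vc=[19, 4, 15, 7]
14: 0x1d (blk 7, set 3) → VC-HIT  vc=[19, 4, 15, 11]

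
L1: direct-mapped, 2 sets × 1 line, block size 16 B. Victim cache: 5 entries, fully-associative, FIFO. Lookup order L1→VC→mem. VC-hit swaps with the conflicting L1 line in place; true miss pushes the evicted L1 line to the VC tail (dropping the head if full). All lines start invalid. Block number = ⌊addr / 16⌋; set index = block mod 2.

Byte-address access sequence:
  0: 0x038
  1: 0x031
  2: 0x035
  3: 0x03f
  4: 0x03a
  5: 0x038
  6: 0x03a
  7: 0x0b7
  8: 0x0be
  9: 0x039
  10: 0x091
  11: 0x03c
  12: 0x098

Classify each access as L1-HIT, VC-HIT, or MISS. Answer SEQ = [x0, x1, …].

#0 0x38→b3/s1 MISS; vc=[]
#1 0x31→b3/s1 L1-HIT; vc=[]
#2 0x35→b3/s1 L1-HIT; vc=[]
#3 0x3f→b3/s1 L1-HIT; vc=[]
#4 0x3a→b3/s1 L1-HIT; vc=[]
#5 0x38→b3/s1 L1-HIT; vc=[]
#6 0x3a→b3/s1 L1-HIT; vc=[]
#7 0xb7→b11/s1 MISS; vc=[3]
#8 0xbe→b11/s1 L1-HIT; vc=[3]
#9 0x39→b3/s1 VC-HIT; vc=[11]
#10 0x91→b9/s1 MISS; vc=[11,3]
#11 0x3c→b3/s1 VC-HIT; vc=[11,9]
#12 0x98→b9/s1 VC-HIT; vc=[11,3]

SEQ = [MISS, L1-HIT, L1-HIT, L1-HIT, L1-HIT, L1-HIT, L1-HIT, MISS, L1-HIT, VC-HIT, MISS, VC-HIT, VC-HIT]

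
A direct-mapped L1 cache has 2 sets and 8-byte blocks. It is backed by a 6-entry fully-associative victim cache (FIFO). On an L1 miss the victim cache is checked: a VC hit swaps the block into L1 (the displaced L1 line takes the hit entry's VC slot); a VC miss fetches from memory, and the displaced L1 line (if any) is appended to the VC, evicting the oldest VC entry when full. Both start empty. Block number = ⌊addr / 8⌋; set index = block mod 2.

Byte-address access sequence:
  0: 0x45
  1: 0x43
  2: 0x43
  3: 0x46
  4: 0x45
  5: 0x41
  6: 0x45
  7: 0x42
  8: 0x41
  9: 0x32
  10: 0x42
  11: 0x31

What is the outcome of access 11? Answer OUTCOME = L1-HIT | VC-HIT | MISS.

0: 0x45 (blk 8, set 0) → MISS  vc=[]
1: 0x43 (blk 8, set 0) → L1-HIT  vc=[]
2: 0x43 (blk 8, set 0) → L1-HIT  vc=[]
3: 0x46 (blk 8, set 0) → L1-HIT  vc=[]
4: 0x45 (blk 8, set 0) → L1-HIT  vc=[]
5: 0x41 (blk 8, set 0) → L1-HIT  vc=[]
6: 0x45 (blk 8, set 0) → L1-HIT  vc=[]
7: 0x42 (blk 8, set 0) → L1-HIT  vc=[]
8: 0x41 (blk 8, set 0) → L1-HIT  vc=[]
9: 0x32 (blk 6, set 0) → MISS  vc=[8]
10: 0x42 (blk 8, set 0) → VC-HIT  vc=[6]
11: 0x31 (blk 6, set 0) → VC-HIT  vc=[8]

OUTCOME = VC-HIT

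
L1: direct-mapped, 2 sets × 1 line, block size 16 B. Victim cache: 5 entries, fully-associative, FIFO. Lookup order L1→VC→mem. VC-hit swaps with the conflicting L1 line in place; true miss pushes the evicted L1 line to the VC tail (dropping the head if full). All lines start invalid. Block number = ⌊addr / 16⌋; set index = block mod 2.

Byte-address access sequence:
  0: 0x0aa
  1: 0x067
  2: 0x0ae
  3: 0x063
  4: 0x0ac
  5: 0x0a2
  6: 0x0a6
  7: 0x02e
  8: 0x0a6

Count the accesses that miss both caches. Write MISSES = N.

  [0] addr=0xaa blk=10 s=0: MISS | VC []
  [1] addr=0x67 blk=6 s=0: MISS | VC [10]
  [2] addr=0xae blk=10 s=0: VC-HIT | VC [6]
  [3] addr=0x63 blk=6 s=0: VC-HIT | VC [10]
  [4] addr=0xac blk=10 s=0: VC-HIT | VC [6]
  [5] addr=0xa2 blk=10 s=0: L1-HIT | VC [6]
  [6] addr=0xa6 blk=10 s=0: L1-HIT | VC [6]
  [7] addr=0x2e blk=2 s=0: MISS | VC [6, 10]
  [8] addr=0xa6 blk=10 s=0: VC-HIT | VC [6, 2]

MISSES = 3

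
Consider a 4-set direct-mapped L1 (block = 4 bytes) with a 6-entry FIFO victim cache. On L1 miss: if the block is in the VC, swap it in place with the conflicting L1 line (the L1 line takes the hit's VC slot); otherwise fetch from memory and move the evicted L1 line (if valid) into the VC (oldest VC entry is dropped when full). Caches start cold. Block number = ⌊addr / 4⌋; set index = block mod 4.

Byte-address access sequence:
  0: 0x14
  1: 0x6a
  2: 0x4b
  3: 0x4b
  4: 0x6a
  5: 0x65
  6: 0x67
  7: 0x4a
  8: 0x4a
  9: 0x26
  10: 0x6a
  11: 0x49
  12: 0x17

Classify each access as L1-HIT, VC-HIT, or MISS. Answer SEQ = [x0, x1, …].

#0 0x14→b5/s1 MISS; vc=[]
#1 0x6a→b26/s2 MISS; vc=[]
#2 0x4b→b18/s2 MISS; vc=[26]
#3 0x4b→b18/s2 L1-HIT; vc=[26]
#4 0x6a→b26/s2 VC-HIT; vc=[18]
#5 0x65→b25/s1 MISS; vc=[18,5]
#6 0x67→b25/s1 L1-HIT; vc=[18,5]
#7 0x4a→b18/s2 VC-HIT; vc=[26,5]
#8 0x4a→b18/s2 L1-HIT; vc=[26,5]
#9 0x26→b9/s1 MISS; vc=[26,5,25]
#10 0x6a→b26/s2 VC-HIT; vc=[18,5,25]
#11 0x49→b18/s2 VC-HIT; vc=[26,5,25]
#12 0x17→b5/s1 VC-HIT; vc=[26,9,25]

SEQ = [MISS, MISS, MISS, L1-HIT, VC-HIT, MISS, L1-HIT, VC-HIT, L1-HIT, MISS, VC-HIT, VC-HIT, VC-HIT]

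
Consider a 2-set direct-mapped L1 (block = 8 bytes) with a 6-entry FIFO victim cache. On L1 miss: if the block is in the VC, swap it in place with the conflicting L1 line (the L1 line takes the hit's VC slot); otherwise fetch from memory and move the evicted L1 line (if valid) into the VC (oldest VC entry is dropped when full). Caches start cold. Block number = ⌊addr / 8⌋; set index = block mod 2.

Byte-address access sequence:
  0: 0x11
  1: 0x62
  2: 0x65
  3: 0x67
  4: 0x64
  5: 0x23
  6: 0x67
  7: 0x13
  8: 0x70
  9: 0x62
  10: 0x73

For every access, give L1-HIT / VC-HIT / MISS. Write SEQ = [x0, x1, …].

  [0] addr=0x11 blk=2 s=0: MISS | VC []
  [1] addr=0x62 blk=12 s=0: MISS | VC [2]
  [2] addr=0x65 blk=12 s=0: L1-HIT | VC [2]
  [3] addr=0x67 blk=12 s=0: L1-HIT | VC [2]
  [4] addr=0x64 blk=12 s=0: L1-HIT | VC [2]
  [5] addr=0x23 blk=4 s=0: MISS | VC [2, 12]
  [6] addr=0x67 blk=12 s=0: VC-HIT | VC [2, 4]
  [7] addr=0x13 blk=2 s=0: VC-HIT | VC [12, 4]
  [8] addr=0x70 blk=14 s=0: MISS | VC [12, 4, 2]
  [9] addr=0x62 blk=12 s=0: VC-HIT | VC [14, 4, 2]
  [10] addr=0x73 blk=14 s=0: VC-HIT | VC [12, 4, 2]

SEQ = [MISS, MISS, L1-HIT, L1-HIT, L1-HIT, MISS, VC-HIT, VC-HIT, MISS, VC-HIT, VC-HIT]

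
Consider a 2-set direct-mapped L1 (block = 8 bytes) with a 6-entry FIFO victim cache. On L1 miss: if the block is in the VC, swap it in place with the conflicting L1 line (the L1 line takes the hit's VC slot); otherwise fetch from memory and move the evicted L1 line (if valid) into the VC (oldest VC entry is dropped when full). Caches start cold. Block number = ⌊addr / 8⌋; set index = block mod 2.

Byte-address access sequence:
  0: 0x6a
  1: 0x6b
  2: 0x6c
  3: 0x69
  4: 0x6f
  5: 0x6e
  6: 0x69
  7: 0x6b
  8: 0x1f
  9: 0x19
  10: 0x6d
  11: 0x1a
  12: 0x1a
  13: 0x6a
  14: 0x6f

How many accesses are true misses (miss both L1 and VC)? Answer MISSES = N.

MISSES = 2

#0 0x6a→b13/s1 MISS; vc=[]
#1 0x6b→b13/s1 L1-HIT; vc=[]
#2 0x6c→b13/s1 L1-HIT; vc=[]
#3 0x69→b13/s1 L1-HIT; vc=[]
#4 0x6f→b13/s1 L1-HIT; vc=[]
#5 0x6e→b13/s1 L1-HIT; vc=[]
#6 0x69→b13/s1 L1-HIT; vc=[]
#7 0x6b→b13/s1 L1-HIT; vc=[]
#8 0x1f→b3/s1 MISS; vc=[13]
#9 0x19→b3/s1 L1-HIT; vc=[13]
#10 0x6d→b13/s1 VC-HIT; vc=[3]
#11 0x1a→b3/s1 VC-HIT; vc=[13]
#12 0x1a→b3/s1 L1-HIT; vc=[13]
#13 0x6a→b13/s1 VC-HIT; vc=[3]
#14 0x6f→b13/s1 L1-HIT; vc=[3]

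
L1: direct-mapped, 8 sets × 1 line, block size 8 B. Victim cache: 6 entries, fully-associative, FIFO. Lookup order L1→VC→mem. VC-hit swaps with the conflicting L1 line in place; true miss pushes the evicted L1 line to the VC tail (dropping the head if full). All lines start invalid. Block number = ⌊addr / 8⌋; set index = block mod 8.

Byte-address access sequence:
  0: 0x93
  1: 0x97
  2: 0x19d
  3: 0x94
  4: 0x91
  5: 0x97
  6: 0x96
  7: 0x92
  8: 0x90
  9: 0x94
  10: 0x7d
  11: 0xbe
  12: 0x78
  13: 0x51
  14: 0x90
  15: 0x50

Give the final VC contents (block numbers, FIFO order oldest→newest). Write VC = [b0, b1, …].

VC = [23, 18]

  [0] addr=0x93 blk=18 s=2: MISS | VC []
  [1] addr=0x97 blk=18 s=2: L1-HIT | VC []
  [2] addr=0x19d blk=51 s=3: MISS | VC []
  [3] addr=0x94 blk=18 s=2: L1-HIT | VC []
  [4] addr=0x91 blk=18 s=2: L1-HIT | VC []
  [5] addr=0x97 blk=18 s=2: L1-HIT | VC []
  [6] addr=0x96 blk=18 s=2: L1-HIT | VC []
  [7] addr=0x92 blk=18 s=2: L1-HIT | VC []
  [8] addr=0x90 blk=18 s=2: L1-HIT | VC []
  [9] addr=0x94 blk=18 s=2: L1-HIT | VC []
  [10] addr=0x7d blk=15 s=7: MISS | VC []
  [11] addr=0xbe blk=23 s=7: MISS | VC [15]
  [12] addr=0x78 blk=15 s=7: VC-HIT | VC [23]
  [13] addr=0x51 blk=10 s=2: MISS | VC [23, 18]
  [14] addr=0x90 blk=18 s=2: VC-HIT | VC [23, 10]
  [15] addr=0x50 blk=10 s=2: VC-HIT | VC [23, 18]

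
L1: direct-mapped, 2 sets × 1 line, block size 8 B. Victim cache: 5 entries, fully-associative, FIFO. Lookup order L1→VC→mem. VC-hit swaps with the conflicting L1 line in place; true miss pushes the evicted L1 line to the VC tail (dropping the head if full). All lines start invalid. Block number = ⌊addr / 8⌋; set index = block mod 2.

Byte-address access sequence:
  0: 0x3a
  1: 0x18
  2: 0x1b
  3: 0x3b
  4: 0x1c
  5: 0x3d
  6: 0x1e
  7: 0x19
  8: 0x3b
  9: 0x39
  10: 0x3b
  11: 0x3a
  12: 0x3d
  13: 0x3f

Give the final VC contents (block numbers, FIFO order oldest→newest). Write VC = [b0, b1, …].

#0 0x3a→b7/s1 MISS; vc=[]
#1 0x18→b3/s1 MISS; vc=[7]
#2 0x1b→b3/s1 L1-HIT; vc=[7]
#3 0x3b→b7/s1 VC-HIT; vc=[3]
#4 0x1c→b3/s1 VC-HIT; vc=[7]
#5 0x3d→b7/s1 VC-HIT; vc=[3]
#6 0x1e→b3/s1 VC-HIT; vc=[7]
#7 0x19→b3/s1 L1-HIT; vc=[7]
#8 0x3b→b7/s1 VC-HIT; vc=[3]
#9 0x39→b7/s1 L1-HIT; vc=[3]
#10 0x3b→b7/s1 L1-HIT; vc=[3]
#11 0x3a→b7/s1 L1-HIT; vc=[3]
#12 0x3d→b7/s1 L1-HIT; vc=[3]
#13 0x3f→b7/s1 L1-HIT; vc=[3]

VC = [3]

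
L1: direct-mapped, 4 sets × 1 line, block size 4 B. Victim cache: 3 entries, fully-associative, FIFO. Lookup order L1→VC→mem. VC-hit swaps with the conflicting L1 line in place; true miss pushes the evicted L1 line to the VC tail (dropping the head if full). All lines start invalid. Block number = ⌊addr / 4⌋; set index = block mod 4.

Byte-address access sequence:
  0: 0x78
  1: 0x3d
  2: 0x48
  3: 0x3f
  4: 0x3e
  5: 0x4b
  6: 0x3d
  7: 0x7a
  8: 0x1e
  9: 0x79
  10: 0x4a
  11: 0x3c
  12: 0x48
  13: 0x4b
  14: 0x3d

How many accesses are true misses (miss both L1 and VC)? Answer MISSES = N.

#0 0x78→b30/s2 MISS; vc=[]
#1 0x3d→b15/s3 MISS; vc=[]
#2 0x48→b18/s2 MISS; vc=[30]
#3 0x3f→b15/s3 L1-HIT; vc=[30]
#4 0x3e→b15/s3 L1-HIT; vc=[30]
#5 0x4b→b18/s2 L1-HIT; vc=[30]
#6 0x3d→b15/s3 L1-HIT; vc=[30]
#7 0x7a→b30/s2 VC-HIT; vc=[18]
#8 0x1e→b7/s3 MISS; vc=[18,15]
#9 0x79→b30/s2 L1-HIT; vc=[18,15]
#10 0x4a→b18/s2 VC-HIT; vc=[30,15]
#11 0x3c→b15/s3 VC-HIT; vc=[30,7]
#12 0x48→b18/s2 L1-HIT; vc=[30,7]
#13 0x4b→b18/s2 L1-HIT; vc=[30,7]
#14 0x3d→b15/s3 L1-HIT; vc=[30,7]

MISSES = 4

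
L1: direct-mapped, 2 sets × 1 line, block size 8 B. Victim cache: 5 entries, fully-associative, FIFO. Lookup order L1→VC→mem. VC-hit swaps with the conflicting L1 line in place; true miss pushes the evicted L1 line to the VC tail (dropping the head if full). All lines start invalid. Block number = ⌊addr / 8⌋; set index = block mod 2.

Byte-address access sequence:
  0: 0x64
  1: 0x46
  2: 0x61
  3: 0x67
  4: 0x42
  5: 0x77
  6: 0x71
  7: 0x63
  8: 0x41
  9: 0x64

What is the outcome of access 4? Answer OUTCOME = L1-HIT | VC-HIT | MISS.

#0 0x64→b12/s0 MISS; vc=[]
#1 0x46→b8/s0 MISS; vc=[12]
#2 0x61→b12/s0 VC-HIT; vc=[8]
#3 0x67→b12/s0 L1-HIT; vc=[8]
#4 0x42→b8/s0 VC-HIT; vc=[12]
#5 0x77→b14/s0 MISS; vc=[12,8]
#6 0x71→b14/s0 L1-HIT; vc=[12,8]
#7 0x63→b12/s0 VC-HIT; vc=[14,8]
#8 0x41→b8/s0 VC-HIT; vc=[14,12]
#9 0x64→b12/s0 VC-HIT; vc=[14,8]

OUTCOME = VC-HIT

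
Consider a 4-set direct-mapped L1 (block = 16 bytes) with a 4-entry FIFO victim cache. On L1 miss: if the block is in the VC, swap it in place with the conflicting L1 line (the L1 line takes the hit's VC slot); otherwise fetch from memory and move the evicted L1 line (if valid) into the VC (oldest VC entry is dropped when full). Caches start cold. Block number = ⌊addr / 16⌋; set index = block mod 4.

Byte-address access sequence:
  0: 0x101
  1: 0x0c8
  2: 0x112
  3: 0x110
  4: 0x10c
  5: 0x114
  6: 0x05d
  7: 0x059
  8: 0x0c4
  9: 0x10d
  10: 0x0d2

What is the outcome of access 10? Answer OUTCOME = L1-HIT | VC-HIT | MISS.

  [0] addr=0x101 blk=16 s=0: MISS | VC []
  [1] addr=0xc8 blk=12 s=0: MISS | VC [16]
  [2] addr=0x112 blk=17 s=1: MISS | VC [16]
  [3] addr=0x110 blk=17 s=1: L1-HIT | VC [16]
  [4] addr=0x10c blk=16 s=0: VC-HIT | VC [12]
  [5] addr=0x114 blk=17 s=1: L1-HIT | VC [12]
  [6] addr=0x5d blk=5 s=1: MISS | VC [12, 17]
  [7] addr=0x59 blk=5 s=1: L1-HIT | VC [12, 17]
  [8] addr=0xc4 blk=12 s=0: VC-HIT | VC [16, 17]
  [9] addr=0x10d blk=16 s=0: VC-HIT | VC [12, 17]
  [10] addr=0xd2 blk=13 s=1: MISS | VC [12, 17, 5]

OUTCOME = MISS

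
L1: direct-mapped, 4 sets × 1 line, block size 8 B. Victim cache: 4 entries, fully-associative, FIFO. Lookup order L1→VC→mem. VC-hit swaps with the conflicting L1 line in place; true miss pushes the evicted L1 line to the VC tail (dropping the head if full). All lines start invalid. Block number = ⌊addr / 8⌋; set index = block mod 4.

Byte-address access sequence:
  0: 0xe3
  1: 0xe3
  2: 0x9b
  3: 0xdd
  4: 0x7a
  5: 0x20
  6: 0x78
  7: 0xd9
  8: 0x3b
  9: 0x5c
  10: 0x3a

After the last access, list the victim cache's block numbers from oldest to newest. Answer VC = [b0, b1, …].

0: 0xe3 (blk 28, set 0) → MISS  vc=[]
1: 0xe3 (blk 28, set 0) → L1-HIT  vc=[]
2: 0x9b (blk 19, set 3) → MISS  vc=[]
3: 0xdd (blk 27, set 3) → MISS  vc=[19]
4: 0x7a (blk 15, set 3) → MISS  vc=[19, 27]
5: 0x20 (blk 4, set 0) → MISS  vc=[19, 27, 28]
6: 0x78 (blk 15, set 3) → L1-HIT  vc=[19, 27, 28]
7: 0xd9 (blk 27, set 3) → VC-HIT  vc=[19, 15, 28]
8: 0x3b (blk 7, set 3) → MISS  vc=[19, 15, 28, 27]
9: 0x5c (blk 11, set 3) → MISS  vc=[15, 28, 27, 7]
10: 0x3a (blk 7, set 3) → VC-HIT  vc=[15, 28, 27, 11]

VC = [15, 28, 27, 11]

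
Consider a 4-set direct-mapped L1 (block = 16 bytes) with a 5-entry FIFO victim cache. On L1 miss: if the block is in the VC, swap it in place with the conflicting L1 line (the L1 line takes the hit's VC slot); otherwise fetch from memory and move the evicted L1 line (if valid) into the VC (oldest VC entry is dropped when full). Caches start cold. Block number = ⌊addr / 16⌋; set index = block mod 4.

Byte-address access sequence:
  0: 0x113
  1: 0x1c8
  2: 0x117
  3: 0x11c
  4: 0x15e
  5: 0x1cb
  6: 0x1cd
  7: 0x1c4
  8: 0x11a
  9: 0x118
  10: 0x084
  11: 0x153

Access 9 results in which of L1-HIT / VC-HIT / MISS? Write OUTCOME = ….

#0 0x113→b17/s1 MISS; vc=[]
#1 0x1c8→b28/s0 MISS; vc=[]
#2 0x117→b17/s1 L1-HIT; vc=[]
#3 0x11c→b17/s1 L1-HIT; vc=[]
#4 0x15e→b21/s1 MISS; vc=[17]
#5 0x1cb→b28/s0 L1-HIT; vc=[17]
#6 0x1cd→b28/s0 L1-HIT; vc=[17]
#7 0x1c4→b28/s0 L1-HIT; vc=[17]
#8 0x11a→b17/s1 VC-HIT; vc=[21]
#9 0x118→b17/s1 L1-HIT; vc=[21]
#10 0x84→b8/s0 MISS; vc=[21,28]
#11 0x153→b21/s1 VC-HIT; vc=[17,28]

OUTCOME = L1-HIT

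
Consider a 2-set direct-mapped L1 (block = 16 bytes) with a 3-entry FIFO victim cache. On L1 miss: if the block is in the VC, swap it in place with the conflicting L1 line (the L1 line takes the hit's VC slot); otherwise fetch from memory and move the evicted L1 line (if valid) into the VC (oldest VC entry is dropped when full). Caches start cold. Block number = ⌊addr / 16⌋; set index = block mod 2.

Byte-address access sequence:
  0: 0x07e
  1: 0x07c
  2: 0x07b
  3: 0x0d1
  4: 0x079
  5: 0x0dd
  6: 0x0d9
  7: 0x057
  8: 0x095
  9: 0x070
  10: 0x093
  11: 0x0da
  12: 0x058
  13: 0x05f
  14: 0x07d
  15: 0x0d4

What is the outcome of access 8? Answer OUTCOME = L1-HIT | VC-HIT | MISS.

OUTCOME = MISS

#0 0x7e→b7/s1 MISS; vc=[]
#1 0x7c→b7/s1 L1-HIT; vc=[]
#2 0x7b→b7/s1 L1-HIT; vc=[]
#3 0xd1→b13/s1 MISS; vc=[7]
#4 0x79→b7/s1 VC-HIT; vc=[13]
#5 0xdd→b13/s1 VC-HIT; vc=[7]
#6 0xd9→b13/s1 L1-HIT; vc=[7]
#7 0x57→b5/s1 MISS; vc=[7,13]
#8 0x95→b9/s1 MISS; vc=[7,13,5]
#9 0x70→b7/s1 VC-HIT; vc=[9,13,5]
#10 0x93→b9/s1 VC-HIT; vc=[7,13,5]
#11 0xda→b13/s1 VC-HIT; vc=[7,9,5]
#12 0x58→b5/s1 VC-HIT; vc=[7,9,13]
#13 0x5f→b5/s1 L1-HIT; vc=[7,9,13]
#14 0x7d→b7/s1 VC-HIT; vc=[5,9,13]
#15 0xd4→b13/s1 VC-HIT; vc=[5,9,7]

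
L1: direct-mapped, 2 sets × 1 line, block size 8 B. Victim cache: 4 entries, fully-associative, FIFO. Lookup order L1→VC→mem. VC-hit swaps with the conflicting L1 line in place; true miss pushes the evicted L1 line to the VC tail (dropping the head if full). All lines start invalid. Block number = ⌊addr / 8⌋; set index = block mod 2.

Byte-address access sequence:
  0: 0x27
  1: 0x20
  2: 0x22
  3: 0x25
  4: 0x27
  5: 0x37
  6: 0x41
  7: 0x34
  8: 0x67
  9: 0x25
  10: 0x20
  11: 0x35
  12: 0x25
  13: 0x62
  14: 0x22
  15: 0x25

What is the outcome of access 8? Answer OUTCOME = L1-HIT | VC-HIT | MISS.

#0 0x27→b4/s0 MISS; vc=[]
#1 0x20→b4/s0 L1-HIT; vc=[]
#2 0x22→b4/s0 L1-HIT; vc=[]
#3 0x25→b4/s0 L1-HIT; vc=[]
#4 0x27→b4/s0 L1-HIT; vc=[]
#5 0x37→b6/s0 MISS; vc=[4]
#6 0x41→b8/s0 MISS; vc=[4,6]
#7 0x34→b6/s0 VC-HIT; vc=[4,8]
#8 0x67→b12/s0 MISS; vc=[4,8,6]
#9 0x25→b4/s0 VC-HIT; vc=[12,8,6]
#10 0x20→b4/s0 L1-HIT; vc=[12,8,6]
#11 0x35→b6/s0 VC-HIT; vc=[12,8,4]
#12 0x25→b4/s0 VC-HIT; vc=[12,8,6]
#13 0x62→b12/s0 VC-HIT; vc=[4,8,6]
#14 0x22→b4/s0 VC-HIT; vc=[12,8,6]
#15 0x25→b4/s0 L1-HIT; vc=[12,8,6]

OUTCOME = MISS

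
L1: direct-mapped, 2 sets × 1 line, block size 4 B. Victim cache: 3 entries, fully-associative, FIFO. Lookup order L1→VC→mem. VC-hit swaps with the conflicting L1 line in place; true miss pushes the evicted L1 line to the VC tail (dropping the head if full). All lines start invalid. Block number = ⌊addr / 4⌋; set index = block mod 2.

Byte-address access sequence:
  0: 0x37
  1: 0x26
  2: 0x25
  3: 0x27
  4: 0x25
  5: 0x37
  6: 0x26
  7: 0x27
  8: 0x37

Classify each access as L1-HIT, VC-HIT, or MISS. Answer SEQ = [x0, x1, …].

  [0] addr=0x37 blk=13 s=1: MISS | VC []
  [1] addr=0x26 blk=9 s=1: MISS | VC [13]
  [2] addr=0x25 blk=9 s=1: L1-HIT | VC [13]
  [3] addr=0x27 blk=9 s=1: L1-HIT | VC [13]
  [4] addr=0x25 blk=9 s=1: L1-HIT | VC [13]
  [5] addr=0x37 blk=13 s=1: VC-HIT | VC [9]
  [6] addr=0x26 blk=9 s=1: VC-HIT | VC [13]
  [7] addr=0x27 blk=9 s=1: L1-HIT | VC [13]
  [8] addr=0x37 blk=13 s=1: VC-HIT | VC [9]

SEQ = [MISS, MISS, L1-HIT, L1-HIT, L1-HIT, VC-HIT, VC-HIT, L1-HIT, VC-HIT]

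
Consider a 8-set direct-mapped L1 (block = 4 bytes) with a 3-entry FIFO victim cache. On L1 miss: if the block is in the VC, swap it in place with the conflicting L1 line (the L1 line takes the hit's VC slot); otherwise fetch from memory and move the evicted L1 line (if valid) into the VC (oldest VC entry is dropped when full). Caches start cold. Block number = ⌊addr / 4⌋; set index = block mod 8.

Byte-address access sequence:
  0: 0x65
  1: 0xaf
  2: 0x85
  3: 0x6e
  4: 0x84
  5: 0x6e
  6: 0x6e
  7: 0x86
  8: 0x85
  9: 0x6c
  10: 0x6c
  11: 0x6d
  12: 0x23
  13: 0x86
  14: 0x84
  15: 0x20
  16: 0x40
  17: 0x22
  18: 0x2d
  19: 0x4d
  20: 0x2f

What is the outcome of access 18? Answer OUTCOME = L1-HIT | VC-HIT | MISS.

OUTCOME = MISS

0: 0x65 (blk 25, set 1) → MISS  vc=[]
1: 0xaf (blk 43, set 3) → MISS  vc=[]
2: 0x85 (blk 33, set 1) → MISS  vc=[25]
3: 0x6e (blk 27, set 3) → MISS  vc=[25, 43]
4: 0x84 (blk 33, set 1) → L1-HIT  vc=[25, 43]
5: 0x6e (blk 27, set 3) → L1-HIT  vc=[25, 43]
6: 0x6e (blk 27, set 3) → L1-HIT  vc=[25, 43]
7: 0x86 (blk 33, set 1) → L1-HIT  vc=[25, 43]
8: 0x85 (blk 33, set 1) → L1-HIT  vc=[25, 43]
9: 0x6c (blk 27, set 3) → L1-HIT  vc=[25, 43]
10: 0x6c (blk 27, set 3) → L1-HIT  vc=[25, 43]
11: 0x6d (blk 27, set 3) → L1-HIT  vc=[25, 43]
12: 0x23 (blk 8, set 0) → MISS  vc=[25, 43]
13: 0x86 (blk 33, set 1) → L1-HIT  vc=[25, 43]
14: 0x84 (blk 33, set 1) → L1-HIT  vc=[25, 43]
15: 0x20 (blk 8, set 0) → L1-HIT  vc=[25, 43]
16: 0x40 (blk 16, set 0) → MISS  vc=[25, 43, 8]
17: 0x22 (blk 8, set 0) → VC-HIT  vc=[25, 43, 16]
18: 0x2d (blk 11, set 3) → MISS  vc=[43, 16, 27]
19: 0x4d (blk 19, set 3) → MISS  vc=[16, 27, 11]
20: 0x2f (blk 11, set 3) → VC-HIT  vc=[16, 27, 19]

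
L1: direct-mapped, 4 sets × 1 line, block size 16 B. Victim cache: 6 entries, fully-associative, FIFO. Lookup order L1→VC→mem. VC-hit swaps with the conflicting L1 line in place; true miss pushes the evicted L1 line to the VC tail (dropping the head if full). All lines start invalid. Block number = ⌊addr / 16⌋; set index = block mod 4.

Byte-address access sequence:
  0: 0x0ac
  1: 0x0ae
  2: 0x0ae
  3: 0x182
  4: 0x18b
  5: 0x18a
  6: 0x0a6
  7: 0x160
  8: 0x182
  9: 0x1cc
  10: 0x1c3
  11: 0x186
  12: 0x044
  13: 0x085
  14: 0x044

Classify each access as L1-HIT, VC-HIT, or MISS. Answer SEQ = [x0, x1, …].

#0 0xac→b10/s2 MISS; vc=[]
#1 0xae→b10/s2 L1-HIT; vc=[]
#2 0xae→b10/s2 L1-HIT; vc=[]
#3 0x182→b24/s0 MISS; vc=[]
#4 0x18b→b24/s0 L1-HIT; vc=[]
#5 0x18a→b24/s0 L1-HIT; vc=[]
#6 0xa6→b10/s2 L1-HIT; vc=[]
#7 0x160→b22/s2 MISS; vc=[10]
#8 0x182→b24/s0 L1-HIT; vc=[10]
#9 0x1cc→b28/s0 MISS; vc=[10,24]
#10 0x1c3→b28/s0 L1-HIT; vc=[10,24]
#11 0x186→b24/s0 VC-HIT; vc=[10,28]
#12 0x44→b4/s0 MISS; vc=[10,28,24]
#13 0x85→b8/s0 MISS; vc=[10,28,24,4]
#14 0x44→b4/s0 VC-HIT; vc=[10,28,24,8]

SEQ = [MISS, L1-HIT, L1-HIT, MISS, L1-HIT, L1-HIT, L1-HIT, MISS, L1-HIT, MISS, L1-HIT, VC-HIT, MISS, MISS, VC-HIT]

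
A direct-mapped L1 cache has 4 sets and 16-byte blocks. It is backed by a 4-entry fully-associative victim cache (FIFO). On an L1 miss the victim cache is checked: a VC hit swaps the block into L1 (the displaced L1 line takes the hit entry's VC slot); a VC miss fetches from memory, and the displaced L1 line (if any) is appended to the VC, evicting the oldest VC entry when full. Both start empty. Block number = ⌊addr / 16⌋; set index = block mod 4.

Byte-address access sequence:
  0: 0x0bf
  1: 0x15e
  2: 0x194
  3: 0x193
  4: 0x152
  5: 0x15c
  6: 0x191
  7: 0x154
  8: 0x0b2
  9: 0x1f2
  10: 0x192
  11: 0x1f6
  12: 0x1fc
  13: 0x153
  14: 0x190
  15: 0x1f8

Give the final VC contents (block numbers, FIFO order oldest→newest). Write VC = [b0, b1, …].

#0 0xbf→b11/s3 MISS; vc=[]
#1 0x15e→b21/s1 MISS; vc=[]
#2 0x194→b25/s1 MISS; vc=[21]
#3 0x193→b25/s1 L1-HIT; vc=[21]
#4 0x152→b21/s1 VC-HIT; vc=[25]
#5 0x15c→b21/s1 L1-HIT; vc=[25]
#6 0x191→b25/s1 VC-HIT; vc=[21]
#7 0x154→b21/s1 VC-HIT; vc=[25]
#8 0xb2→b11/s3 L1-HIT; vc=[25]
#9 0x1f2→b31/s3 MISS; vc=[25,11]
#10 0x192→b25/s1 VC-HIT; vc=[21,11]
#11 0x1f6→b31/s3 L1-HIT; vc=[21,11]
#12 0x1fc→b31/s3 L1-HIT; vc=[21,11]
#13 0x153→b21/s1 VC-HIT; vc=[25,11]
#14 0x190→b25/s1 VC-HIT; vc=[21,11]
#15 0x1f8→b31/s3 L1-HIT; vc=[21,11]

VC = [21, 11]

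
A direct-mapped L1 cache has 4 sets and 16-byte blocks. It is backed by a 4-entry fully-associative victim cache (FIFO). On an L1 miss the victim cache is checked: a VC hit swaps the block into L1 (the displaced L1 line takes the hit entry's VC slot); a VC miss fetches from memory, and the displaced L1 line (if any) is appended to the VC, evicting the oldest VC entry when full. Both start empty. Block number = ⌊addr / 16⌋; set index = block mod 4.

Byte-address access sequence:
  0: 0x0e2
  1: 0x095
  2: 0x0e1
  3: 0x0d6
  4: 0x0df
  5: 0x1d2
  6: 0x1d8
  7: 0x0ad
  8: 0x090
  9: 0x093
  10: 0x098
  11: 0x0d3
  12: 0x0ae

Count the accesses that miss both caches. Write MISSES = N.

MISSES = 5

0: 0xe2 (blk 14, set 2) → MISS  vc=[]
1: 0x95 (blk 9, set 1) → MISS  vc=[]
2: 0xe1 (blk 14, set 2) → L1-HIT  vc=[]
3: 0xd6 (blk 13, set 1) → MISS  vc=[9]
4: 0xdf (blk 13, set 1) → L1-HIT  vc=[9]
5: 0x1d2 (blk 29, set 1) → MISS  vc=[9, 13]
6: 0x1d8 (blk 29, set 1) → L1-HIT  vc=[9, 13]
7: 0xad (blk 10, set 2) → MISS  vc=[9, 13, 14]
8: 0x90 (blk 9, set 1) → VC-HIT  vc=[29, 13, 14]
9: 0x93 (blk 9, set 1) → L1-HIT  vc=[29, 13, 14]
10: 0x98 (blk 9, set 1) → L1-HIT  vc=[29, 13, 14]
11: 0xd3 (blk 13, set 1) → VC-HIT  vc=[29, 9, 14]
12: 0xae (blk 10, set 2) → L1-HIT  vc=[29, 9, 14]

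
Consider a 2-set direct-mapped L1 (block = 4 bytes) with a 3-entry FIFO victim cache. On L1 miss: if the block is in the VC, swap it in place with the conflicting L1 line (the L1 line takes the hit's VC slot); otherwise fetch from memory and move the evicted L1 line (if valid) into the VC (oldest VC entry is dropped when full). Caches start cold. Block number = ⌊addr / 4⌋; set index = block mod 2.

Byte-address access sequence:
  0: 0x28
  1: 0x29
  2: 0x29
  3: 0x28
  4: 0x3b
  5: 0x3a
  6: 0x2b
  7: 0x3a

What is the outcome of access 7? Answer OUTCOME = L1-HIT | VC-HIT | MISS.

OUTCOME = VC-HIT

#0 0x28→b10/s0 MISS; vc=[]
#1 0x29→b10/s0 L1-HIT; vc=[]
#2 0x29→b10/s0 L1-HIT; vc=[]
#3 0x28→b10/s0 L1-HIT; vc=[]
#4 0x3b→b14/s0 MISS; vc=[10]
#5 0x3a→b14/s0 L1-HIT; vc=[10]
#6 0x2b→b10/s0 VC-HIT; vc=[14]
#7 0x3a→b14/s0 VC-HIT; vc=[10]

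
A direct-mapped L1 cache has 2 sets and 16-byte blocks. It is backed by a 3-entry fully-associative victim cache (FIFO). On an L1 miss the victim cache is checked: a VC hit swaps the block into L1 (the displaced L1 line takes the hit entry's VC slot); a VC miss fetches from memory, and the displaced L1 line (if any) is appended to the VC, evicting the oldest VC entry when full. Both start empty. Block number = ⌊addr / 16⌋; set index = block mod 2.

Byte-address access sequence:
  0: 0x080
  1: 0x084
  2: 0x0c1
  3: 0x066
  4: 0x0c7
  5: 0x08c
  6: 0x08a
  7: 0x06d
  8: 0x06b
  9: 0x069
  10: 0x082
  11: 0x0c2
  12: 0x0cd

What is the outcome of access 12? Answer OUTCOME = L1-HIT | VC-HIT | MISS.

OUTCOME = L1-HIT

0: 0x80 (blk 8, set 0) → MISS  vc=[]
1: 0x84 (blk 8, set 0) → L1-HIT  vc=[]
2: 0xc1 (blk 12, set 0) → MISS  vc=[8]
3: 0x66 (blk 6, set 0) → MISS  vc=[8, 12]
4: 0xc7 (blk 12, set 0) → VC-HIT  vc=[8, 6]
5: 0x8c (blk 8, set 0) → VC-HIT  vc=[12, 6]
6: 0x8a (blk 8, set 0) → L1-HIT  vc=[12, 6]
7: 0x6d (blk 6, set 0) → VC-HIT  vc=[12, 8]
8: 0x6b (blk 6, set 0) → L1-HIT  vc=[12, 8]
9: 0x69 (blk 6, set 0) → L1-HIT  vc=[12, 8]
10: 0x82 (blk 8, set 0) → VC-HIT  vc=[12, 6]
11: 0xc2 (blk 12, set 0) → VC-HIT  vc=[8, 6]
12: 0xcd (blk 12, set 0) → L1-HIT  vc=[8, 6]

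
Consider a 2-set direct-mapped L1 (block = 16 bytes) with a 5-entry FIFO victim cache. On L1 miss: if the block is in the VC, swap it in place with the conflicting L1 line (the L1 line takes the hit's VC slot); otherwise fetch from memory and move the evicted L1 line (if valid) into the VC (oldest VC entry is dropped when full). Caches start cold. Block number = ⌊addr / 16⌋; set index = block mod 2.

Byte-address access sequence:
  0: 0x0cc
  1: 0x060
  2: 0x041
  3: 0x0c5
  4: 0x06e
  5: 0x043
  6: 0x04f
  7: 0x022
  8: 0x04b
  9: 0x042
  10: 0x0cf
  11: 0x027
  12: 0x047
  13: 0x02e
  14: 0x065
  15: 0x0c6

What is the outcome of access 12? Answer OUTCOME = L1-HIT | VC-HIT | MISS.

#0 0xcc→b12/s0 MISS; vc=[]
#1 0x60→b6/s0 MISS; vc=[12]
#2 0x41→b4/s0 MISS; vc=[12,6]
#3 0xc5→b12/s0 VC-HIT; vc=[4,6]
#4 0x6e→b6/s0 VC-HIT; vc=[4,12]
#5 0x43→b4/s0 VC-HIT; vc=[6,12]
#6 0x4f→b4/s0 L1-HIT; vc=[6,12]
#7 0x22→b2/s0 MISS; vc=[6,12,4]
#8 0x4b→b4/s0 VC-HIT; vc=[6,12,2]
#9 0x42→b4/s0 L1-HIT; vc=[6,12,2]
#10 0xcf→b12/s0 VC-HIT; vc=[6,4,2]
#11 0x27→b2/s0 VC-HIT; vc=[6,4,12]
#12 0x47→b4/s0 VC-HIT; vc=[6,2,12]
#13 0x2e→b2/s0 VC-HIT; vc=[6,4,12]
#14 0x65→b6/s0 VC-HIT; vc=[2,4,12]
#15 0xc6→b12/s0 VC-HIT; vc=[2,4,6]

OUTCOME = VC-HIT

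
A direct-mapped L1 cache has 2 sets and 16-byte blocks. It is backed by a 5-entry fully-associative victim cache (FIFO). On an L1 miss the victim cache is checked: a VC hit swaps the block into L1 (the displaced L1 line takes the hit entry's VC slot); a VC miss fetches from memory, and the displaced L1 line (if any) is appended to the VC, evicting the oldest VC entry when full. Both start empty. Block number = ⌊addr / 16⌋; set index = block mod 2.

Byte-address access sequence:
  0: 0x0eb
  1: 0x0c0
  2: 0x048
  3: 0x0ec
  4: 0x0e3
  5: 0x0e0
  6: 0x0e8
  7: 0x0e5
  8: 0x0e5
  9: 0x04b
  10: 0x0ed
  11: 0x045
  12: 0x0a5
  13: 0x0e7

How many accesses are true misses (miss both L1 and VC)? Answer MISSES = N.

MISSES = 4

#0 0xeb→b14/s0 MISS; vc=[]
#1 0xc0→b12/s0 MISS; vc=[14]
#2 0x48→b4/s0 MISS; vc=[14,12]
#3 0xec→b14/s0 VC-HIT; vc=[4,12]
#4 0xe3→b14/s0 L1-HIT; vc=[4,12]
#5 0xe0→b14/s0 L1-HIT; vc=[4,12]
#6 0xe8→b14/s0 L1-HIT; vc=[4,12]
#7 0xe5→b14/s0 L1-HIT; vc=[4,12]
#8 0xe5→b14/s0 L1-HIT; vc=[4,12]
#9 0x4b→b4/s0 VC-HIT; vc=[14,12]
#10 0xed→b14/s0 VC-HIT; vc=[4,12]
#11 0x45→b4/s0 VC-HIT; vc=[14,12]
#12 0xa5→b10/s0 MISS; vc=[14,12,4]
#13 0xe7→b14/s0 VC-HIT; vc=[10,12,4]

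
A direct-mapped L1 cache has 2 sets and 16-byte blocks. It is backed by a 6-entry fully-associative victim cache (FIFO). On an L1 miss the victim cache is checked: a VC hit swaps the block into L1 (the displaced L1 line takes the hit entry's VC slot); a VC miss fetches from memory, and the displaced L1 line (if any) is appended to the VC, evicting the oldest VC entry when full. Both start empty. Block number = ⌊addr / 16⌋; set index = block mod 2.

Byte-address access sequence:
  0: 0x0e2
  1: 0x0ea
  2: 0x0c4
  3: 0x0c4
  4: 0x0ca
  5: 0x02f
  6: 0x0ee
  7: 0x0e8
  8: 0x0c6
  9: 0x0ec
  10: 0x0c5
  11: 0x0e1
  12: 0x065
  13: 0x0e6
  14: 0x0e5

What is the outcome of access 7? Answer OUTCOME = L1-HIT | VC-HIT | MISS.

  [0] addr=0xe2 blk=14 s=0: MISS | VC []
  [1] addr=0xea blk=14 s=0: L1-HIT | VC []
  [2] addr=0xc4 blk=12 s=0: MISS | VC [14]
  [3] addr=0xc4 blk=12 s=0: L1-HIT | VC [14]
  [4] addr=0xca blk=12 s=0: L1-HIT | VC [14]
  [5] addr=0x2f blk=2 s=0: MISS | VC [14, 12]
  [6] addr=0xee blk=14 s=0: VC-HIT | VC [2, 12]
  [7] addr=0xe8 blk=14 s=0: L1-HIT | VC [2, 12]
  [8] addr=0xc6 blk=12 s=0: VC-HIT | VC [2, 14]
  [9] addr=0xec blk=14 s=0: VC-HIT | VC [2, 12]
  [10] addr=0xc5 blk=12 s=0: VC-HIT | VC [2, 14]
  [11] addr=0xe1 blk=14 s=0: VC-HIT | VC [2, 12]
  [12] addr=0x65 blk=6 s=0: MISS | VC [2, 12, 14]
  [13] addr=0xe6 blk=14 s=0: VC-HIT | VC [2, 12, 6]
  [14] addr=0xe5 blk=14 s=0: L1-HIT | VC [2, 12, 6]

OUTCOME = L1-HIT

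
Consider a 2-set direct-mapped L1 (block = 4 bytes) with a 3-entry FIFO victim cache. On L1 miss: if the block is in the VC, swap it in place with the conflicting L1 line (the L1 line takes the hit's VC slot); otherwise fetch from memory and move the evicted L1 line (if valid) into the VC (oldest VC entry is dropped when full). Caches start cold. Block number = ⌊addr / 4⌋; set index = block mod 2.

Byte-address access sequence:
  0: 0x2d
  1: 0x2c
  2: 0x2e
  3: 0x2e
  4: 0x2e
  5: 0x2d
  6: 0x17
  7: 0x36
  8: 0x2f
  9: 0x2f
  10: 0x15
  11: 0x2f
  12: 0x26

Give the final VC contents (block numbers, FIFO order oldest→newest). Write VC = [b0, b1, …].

VC = [13, 5, 11]

0: 0x2d (blk 11, set 1) → MISS  vc=[]
1: 0x2c (blk 11, set 1) → L1-HIT  vc=[]
2: 0x2e (blk 11, set 1) → L1-HIT  vc=[]
3: 0x2e (blk 11, set 1) → L1-HIT  vc=[]
4: 0x2e (blk 11, set 1) → L1-HIT  vc=[]
5: 0x2d (blk 11, set 1) → L1-HIT  vc=[]
6: 0x17 (blk 5, set 1) → MISS  vc=[11]
7: 0x36 (blk 13, set 1) → MISS  vc=[11, 5]
8: 0x2f (blk 11, set 1) → VC-HIT  vc=[13, 5]
9: 0x2f (blk 11, set 1) → L1-HIT  vc=[13, 5]
10: 0x15 (blk 5, set 1) → VC-HIT  vc=[13, 11]
11: 0x2f (blk 11, set 1) → VC-HIT  vc=[13, 5]
12: 0x26 (blk 9, set 1) → MISS  vc=[13, 5, 11]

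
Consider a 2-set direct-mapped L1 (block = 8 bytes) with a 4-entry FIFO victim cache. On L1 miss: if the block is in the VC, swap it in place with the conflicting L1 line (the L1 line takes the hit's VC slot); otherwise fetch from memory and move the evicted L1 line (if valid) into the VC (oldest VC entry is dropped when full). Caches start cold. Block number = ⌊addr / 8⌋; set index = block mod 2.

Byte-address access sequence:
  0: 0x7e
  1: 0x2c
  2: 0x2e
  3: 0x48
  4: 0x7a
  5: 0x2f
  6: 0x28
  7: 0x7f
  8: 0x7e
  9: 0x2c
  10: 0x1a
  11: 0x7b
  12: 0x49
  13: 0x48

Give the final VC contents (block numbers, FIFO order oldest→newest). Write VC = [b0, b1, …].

VC = [15, 3, 5]

  [0] addr=0x7e blk=15 s=1: MISS | VC []
  [1] addr=0x2c blk=5 s=1: MISS | VC [15]
  [2] addr=0x2e blk=5 s=1: L1-HIT | VC [15]
  [3] addr=0x48 blk=9 s=1: MISS | VC [15, 5]
  [4] addr=0x7a blk=15 s=1: VC-HIT | VC [9, 5]
  [5] addr=0x2f blk=5 s=1: VC-HIT | VC [9, 15]
  [6] addr=0x28 blk=5 s=1: L1-HIT | VC [9, 15]
  [7] addr=0x7f blk=15 s=1: VC-HIT | VC [9, 5]
  [8] addr=0x7e blk=15 s=1: L1-HIT | VC [9, 5]
  [9] addr=0x2c blk=5 s=1: VC-HIT | VC [9, 15]
  [10] addr=0x1a blk=3 s=1: MISS | VC [9, 15, 5]
  [11] addr=0x7b blk=15 s=1: VC-HIT | VC [9, 3, 5]
  [12] addr=0x49 blk=9 s=1: VC-HIT | VC [15, 3, 5]
  [13] addr=0x48 blk=9 s=1: L1-HIT | VC [15, 3, 5]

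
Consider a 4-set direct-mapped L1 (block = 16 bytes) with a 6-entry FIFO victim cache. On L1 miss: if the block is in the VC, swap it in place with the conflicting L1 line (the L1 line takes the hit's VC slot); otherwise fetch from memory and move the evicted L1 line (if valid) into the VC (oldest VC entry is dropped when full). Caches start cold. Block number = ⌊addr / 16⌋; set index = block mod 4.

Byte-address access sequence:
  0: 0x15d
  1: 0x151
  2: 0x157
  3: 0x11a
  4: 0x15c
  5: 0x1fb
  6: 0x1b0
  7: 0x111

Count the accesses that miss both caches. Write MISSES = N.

MISSES = 4

  [0] addr=0x15d blk=21 s=1: MISS | VC []
  [1] addr=0x151 blk=21 s=1: L1-HIT | VC []
  [2] addr=0x157 blk=21 s=1: L1-HIT | VC []
  [3] addr=0x11a blk=17 s=1: MISS | VC [21]
  [4] addr=0x15c blk=21 s=1: VC-HIT | VC [17]
  [5] addr=0x1fb blk=31 s=3: MISS | VC [17]
  [6] addr=0x1b0 blk=27 s=3: MISS | VC [17, 31]
  [7] addr=0x111 blk=17 s=1: VC-HIT | VC [21, 31]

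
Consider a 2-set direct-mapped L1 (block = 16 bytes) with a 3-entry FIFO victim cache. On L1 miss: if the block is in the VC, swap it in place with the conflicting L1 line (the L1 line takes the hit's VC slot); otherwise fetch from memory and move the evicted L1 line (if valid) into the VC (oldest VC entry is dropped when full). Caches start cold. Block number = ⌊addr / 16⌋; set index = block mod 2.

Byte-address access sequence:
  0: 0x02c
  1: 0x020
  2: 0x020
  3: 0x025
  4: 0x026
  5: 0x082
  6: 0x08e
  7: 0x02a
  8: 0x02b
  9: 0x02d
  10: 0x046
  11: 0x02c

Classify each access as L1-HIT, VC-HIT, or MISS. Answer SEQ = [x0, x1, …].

  [0] addr=0x2c blk=2 s=0: MISS | VC []
  [1] addr=0x20 blk=2 s=0: L1-HIT | VC []
  [2] addr=0x20 blk=2 s=0: L1-HIT | VC []
  [3] addr=0x25 blk=2 s=0: L1-HIT | VC []
  [4] addr=0x26 blk=2 s=0: L1-HIT | VC []
  [5] addr=0x82 blk=8 s=0: MISS | VC [2]
  [6] addr=0x8e blk=8 s=0: L1-HIT | VC [2]
  [7] addr=0x2a blk=2 s=0: VC-HIT | VC [8]
  [8] addr=0x2b blk=2 s=0: L1-HIT | VC [8]
  [9] addr=0x2d blk=2 s=0: L1-HIT | VC [8]
  [10] addr=0x46 blk=4 s=0: MISS | VC [8, 2]
  [11] addr=0x2c blk=2 s=0: VC-HIT | VC [8, 4]

SEQ = [MISS, L1-HIT, L1-HIT, L1-HIT, L1-HIT, MISS, L1-HIT, VC-HIT, L1-HIT, L1-HIT, MISS, VC-HIT]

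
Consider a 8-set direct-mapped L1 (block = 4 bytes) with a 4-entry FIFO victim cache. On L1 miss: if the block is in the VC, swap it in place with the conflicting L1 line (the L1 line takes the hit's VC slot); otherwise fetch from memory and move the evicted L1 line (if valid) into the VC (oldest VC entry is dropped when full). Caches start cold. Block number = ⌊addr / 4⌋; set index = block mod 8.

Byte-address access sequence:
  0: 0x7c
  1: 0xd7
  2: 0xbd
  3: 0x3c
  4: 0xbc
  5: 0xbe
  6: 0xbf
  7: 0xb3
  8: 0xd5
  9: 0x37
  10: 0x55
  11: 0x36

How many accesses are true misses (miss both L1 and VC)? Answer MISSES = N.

  [0] addr=0x7c blk=31 s=7: MISS | VC []
  [1] addr=0xd7 blk=53 s=5: MISS | VC []
  [2] addr=0xbd blk=47 s=7: MISS | VC [31]
  [3] addr=0x3c blk=15 s=7: MISS | VC [31, 47]
  [4] addr=0xbc blk=47 s=7: VC-HIT | VC [31, 15]
  [5] addr=0xbe blk=47 s=7: L1-HIT | VC [31, 15]
  [6] addr=0xbf blk=47 s=7: L1-HIT | VC [31, 15]
  [7] addr=0xb3 blk=44 s=4: MISS | VC [31, 15]
  [8] addr=0xd5 blk=53 s=5: L1-HIT | VC [31, 15]
  [9] addr=0x37 blk=13 s=5: MISS | VC [31, 15, 53]
  [10] addr=0x55 blk=21 s=5: MISS | VC [31, 15, 53, 13]
  [11] addr=0x36 blk=13 s=5: VC-HIT | VC [31, 15, 53, 21]

MISSES = 7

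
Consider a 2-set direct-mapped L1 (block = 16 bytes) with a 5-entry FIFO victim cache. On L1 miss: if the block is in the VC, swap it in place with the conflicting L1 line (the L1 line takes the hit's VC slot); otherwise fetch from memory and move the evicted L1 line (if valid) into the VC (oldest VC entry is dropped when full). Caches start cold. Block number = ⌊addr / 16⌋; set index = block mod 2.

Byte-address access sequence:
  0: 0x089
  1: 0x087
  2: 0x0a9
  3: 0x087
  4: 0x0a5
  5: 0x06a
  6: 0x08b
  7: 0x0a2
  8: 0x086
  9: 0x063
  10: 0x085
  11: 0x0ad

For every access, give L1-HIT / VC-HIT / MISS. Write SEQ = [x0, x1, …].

0: 0x89 (blk 8, set 0) → MISS  vc=[]
1: 0x87 (blk 8, set 0) → L1-HIT  vc=[]
2: 0xa9 (blk 10, set 0) → MISS  vc=[8]
3: 0x87 (blk 8, set 0) → VC-HIT  vc=[10]
4: 0xa5 (blk 10, set 0) → VC-HIT  vc=[8]
5: 0x6a (blk 6, set 0) → MISS  vc=[8, 10]
6: 0x8b (blk 8, set 0) → VC-HIT  vc=[6, 10]
7: 0xa2 (blk 10, set 0) → VC-HIT  vc=[6, 8]
8: 0x86 (blk 8, set 0) → VC-HIT  vc=[6, 10]
9: 0x63 (blk 6, set 0) → VC-HIT  vc=[8, 10]
10: 0x85 (blk 8, set 0) → VC-HIT  vc=[6, 10]
11: 0xad (blk 10, set 0) → VC-HIT  vc=[6, 8]

SEQ = [MISS, L1-HIT, MISS, VC-HIT, VC-HIT, MISS, VC-HIT, VC-HIT, VC-HIT, VC-HIT, VC-HIT, VC-HIT]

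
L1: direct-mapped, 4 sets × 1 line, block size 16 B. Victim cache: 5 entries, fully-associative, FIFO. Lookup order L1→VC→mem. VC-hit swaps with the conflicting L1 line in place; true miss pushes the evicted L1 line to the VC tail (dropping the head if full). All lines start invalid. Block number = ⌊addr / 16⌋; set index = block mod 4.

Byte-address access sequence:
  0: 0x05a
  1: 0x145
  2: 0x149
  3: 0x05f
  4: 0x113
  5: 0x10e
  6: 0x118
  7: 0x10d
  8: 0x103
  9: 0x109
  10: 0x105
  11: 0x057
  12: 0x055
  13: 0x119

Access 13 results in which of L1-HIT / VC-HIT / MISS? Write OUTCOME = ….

#0 0x5a→b5/s1 MISS; vc=[]
#1 0x145→b20/s0 MISS; vc=[]
#2 0x149→b20/s0 L1-HIT; vc=[]
#3 0x5f→b5/s1 L1-HIT; vc=[]
#4 0x113→b17/s1 MISS; vc=[5]
#5 0x10e→b16/s0 MISS; vc=[5,20]
#6 0x118→b17/s1 L1-HIT; vc=[5,20]
#7 0x10d→b16/s0 L1-HIT; vc=[5,20]
#8 0x103→b16/s0 L1-HIT; vc=[5,20]
#9 0x109→b16/s0 L1-HIT; vc=[5,20]
#10 0x105→b16/s0 L1-HIT; vc=[5,20]
#11 0x57→b5/s1 VC-HIT; vc=[17,20]
#12 0x55→b5/s1 L1-HIT; vc=[17,20]
#13 0x119→b17/s1 VC-HIT; vc=[5,20]

OUTCOME = VC-HIT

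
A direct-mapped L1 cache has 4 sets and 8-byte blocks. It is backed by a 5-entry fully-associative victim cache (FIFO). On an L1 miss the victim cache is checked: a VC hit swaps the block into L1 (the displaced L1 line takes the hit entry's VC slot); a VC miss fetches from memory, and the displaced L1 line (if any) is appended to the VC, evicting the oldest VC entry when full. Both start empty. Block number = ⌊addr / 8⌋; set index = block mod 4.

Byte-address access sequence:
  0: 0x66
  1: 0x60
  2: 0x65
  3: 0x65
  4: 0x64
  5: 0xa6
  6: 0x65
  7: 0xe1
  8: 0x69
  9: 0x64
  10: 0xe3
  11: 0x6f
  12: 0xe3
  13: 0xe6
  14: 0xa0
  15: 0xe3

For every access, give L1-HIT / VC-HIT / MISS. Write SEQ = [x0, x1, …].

#0 0x66→b12/s0 MISS; vc=[]
#1 0x60→b12/s0 L1-HIT; vc=[]
#2 0x65→b12/s0 L1-HIT; vc=[]
#3 0x65→b12/s0 L1-HIT; vc=[]
#4 0x64→b12/s0 L1-HIT; vc=[]
#5 0xa6→b20/s0 MISS; vc=[12]
#6 0x65→b12/s0 VC-HIT; vc=[20]
#7 0xe1→b28/s0 MISS; vc=[20,12]
#8 0x69→b13/s1 MISS; vc=[20,12]
#9 0x64→b12/s0 VC-HIT; vc=[20,28]
#10 0xe3→b28/s0 VC-HIT; vc=[20,12]
#11 0x6f→b13/s1 L1-HIT; vc=[20,12]
#12 0xe3→b28/s0 L1-HIT; vc=[20,12]
#13 0xe6→b28/s0 L1-HIT; vc=[20,12]
#14 0xa0→b20/s0 VC-HIT; vc=[28,12]
#15 0xe3→b28/s0 VC-HIT; vc=[20,12]

SEQ = [MISS, L1-HIT, L1-HIT, L1-HIT, L1-HIT, MISS, VC-HIT, MISS, MISS, VC-HIT, VC-HIT, L1-HIT, L1-HIT, L1-HIT, VC-HIT, VC-HIT]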